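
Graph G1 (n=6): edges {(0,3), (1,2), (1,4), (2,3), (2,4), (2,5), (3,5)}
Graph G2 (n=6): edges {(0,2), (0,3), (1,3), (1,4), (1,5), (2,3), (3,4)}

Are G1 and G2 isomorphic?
Yes, isomorphic

The graphs are isomorphic.
One valid mapping φ: V(G1) → V(G2): 0→5, 1→0, 2→3, 3→1, 4→2, 5→4

Verify φ preserves adjacency — for each edge of G1, its image is an edge of G2:
  (0,3) → (φ(0),φ(3)) = (1,5) ∈ E(G2) ✓
  (1,2) → (φ(1),φ(2)) = (0,3) ∈ E(G2) ✓
  (1,4) → (φ(1),φ(4)) = (0,2) ∈ E(G2) ✓
  (2,3) → (φ(2),φ(3)) = (1,3) ∈ E(G2) ✓
  (2,4) → (φ(2),φ(4)) = (2,3) ∈ E(G2) ✓
  (2,5) → (φ(2),φ(5)) = (3,4) ∈ E(G2) ✓
  (3,5) → (φ(3),φ(5)) = (1,4) ∈ E(G2) ✓
All 7 edges of G1 map to edges of G2, and |E(G1)| = |E(G2)| = 7, so φ is a bijection on edges as well as vertices. Hence G1 ≅ G2.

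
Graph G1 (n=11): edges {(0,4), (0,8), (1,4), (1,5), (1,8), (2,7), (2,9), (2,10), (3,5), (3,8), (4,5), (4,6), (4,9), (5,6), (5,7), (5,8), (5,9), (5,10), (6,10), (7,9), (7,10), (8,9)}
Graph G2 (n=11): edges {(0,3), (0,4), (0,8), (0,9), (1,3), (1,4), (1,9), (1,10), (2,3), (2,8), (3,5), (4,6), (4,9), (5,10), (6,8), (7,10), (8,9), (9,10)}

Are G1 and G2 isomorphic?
No, not isomorphic

The graphs are NOT isomorphic.

Degrees in G1: deg(0)=2, deg(1)=3, deg(2)=3, deg(3)=2, deg(4)=5, deg(5)=8, deg(6)=3, deg(7)=4, deg(8)=5, deg(9)=5, deg(10)=4.
Sorted degree sequence of G1: [8, 5, 5, 5, 4, 4, 3, 3, 3, 2, 2].
Degrees in G2: deg(0)=4, deg(1)=4, deg(2)=2, deg(3)=4, deg(4)=4, deg(5)=2, deg(6)=2, deg(7)=1, deg(8)=4, deg(9)=5, deg(10)=4.
Sorted degree sequence of G2: [5, 4, 4, 4, 4, 4, 4, 2, 2, 2, 1].
The (sorted) degree sequence is an isomorphism invariant, so since G1 and G2 have different degree sequences they cannot be isomorphic.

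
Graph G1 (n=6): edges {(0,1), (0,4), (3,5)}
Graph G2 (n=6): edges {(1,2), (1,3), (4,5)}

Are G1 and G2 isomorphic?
Yes, isomorphic

The graphs are isomorphic.
One valid mapping φ: V(G1) → V(G2): 0→1, 1→3, 2→0, 3→5, 4→2, 5→4

Verify φ preserves adjacency — for each edge of G1, its image is an edge of G2:
  (0,1) → (φ(0),φ(1)) = (1,3) ∈ E(G2) ✓
  (0,4) → (φ(0),φ(4)) = (1,2) ∈ E(G2) ✓
  (3,5) → (φ(3),φ(5)) = (4,5) ∈ E(G2) ✓
All 3 edges of G1 map to edges of G2, and |E(G1)| = |E(G2)| = 3, so φ is a bijection on edges as well as vertices. Hence G1 ≅ G2.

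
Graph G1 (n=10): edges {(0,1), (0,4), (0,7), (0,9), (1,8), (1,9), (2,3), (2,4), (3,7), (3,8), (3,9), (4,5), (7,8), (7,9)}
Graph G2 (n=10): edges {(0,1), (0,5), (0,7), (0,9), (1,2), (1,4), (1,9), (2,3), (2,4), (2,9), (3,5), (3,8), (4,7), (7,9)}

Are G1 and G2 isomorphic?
Yes, isomorphic

The graphs are isomorphic.
One valid mapping φ: V(G1) → V(G2): 0→2, 1→4, 2→5, 3→0, 4→3, 5→8, 6→6, 7→9, 8→7, 9→1

Verify φ preserves adjacency — for each edge of G1, its image is an edge of G2:
  (0,1) → (φ(0),φ(1)) = (2,4) ∈ E(G2) ✓
  (0,4) → (φ(0),φ(4)) = (2,3) ∈ E(G2) ✓
  (0,7) → (φ(0),φ(7)) = (2,9) ∈ E(G2) ✓
  (0,9) → (φ(0),φ(9)) = (1,2) ∈ E(G2) ✓
  (1,8) → (φ(1),φ(8)) = (4,7) ∈ E(G2) ✓
  (1,9) → (φ(1),φ(9)) = (1,4) ∈ E(G2) ✓
  (2,3) → (φ(2),φ(3)) = (0,5) ∈ E(G2) ✓
  (2,4) → (φ(2),φ(4)) = (3,5) ∈ E(G2) ✓
  (3,7) → (φ(3),φ(7)) = (0,9) ∈ E(G2) ✓
  (3,8) → (φ(3),φ(8)) = (0,7) ∈ E(G2) ✓
  (3,9) → (φ(3),φ(9)) = (0,1) ∈ E(G2) ✓
  (4,5) → (φ(4),φ(5)) = (3,8) ∈ E(G2) ✓
  (7,8) → (φ(7),φ(8)) = (7,9) ∈ E(G2) ✓
  (7,9) → (φ(7),φ(9)) = (1,9) ∈ E(G2) ✓
All 14 edges of G1 map to edges of G2, and |E(G1)| = |E(G2)| = 14, so φ is a bijection on edges as well as vertices. Hence G1 ≅ G2.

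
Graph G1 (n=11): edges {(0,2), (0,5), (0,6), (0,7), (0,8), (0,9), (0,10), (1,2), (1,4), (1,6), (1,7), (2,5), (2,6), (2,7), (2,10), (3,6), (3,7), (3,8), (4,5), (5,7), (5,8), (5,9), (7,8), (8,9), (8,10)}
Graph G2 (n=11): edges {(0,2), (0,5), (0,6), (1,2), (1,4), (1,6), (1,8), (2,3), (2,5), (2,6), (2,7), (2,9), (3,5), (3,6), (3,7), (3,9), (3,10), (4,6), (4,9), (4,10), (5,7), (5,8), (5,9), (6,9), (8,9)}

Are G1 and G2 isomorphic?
Yes, isomorphic

The graphs are isomorphic.
One valid mapping φ: V(G1) → V(G2): 0→2, 1→4, 2→6, 3→8, 4→10, 5→3, 6→1, 7→9, 8→5, 9→7, 10→0

Verify φ preserves adjacency — for each edge of G1, its image is an edge of G2:
  (0,2) → (φ(0),φ(2)) = (2,6) ∈ E(G2) ✓
  (0,5) → (φ(0),φ(5)) = (2,3) ∈ E(G2) ✓
  (0,6) → (φ(0),φ(6)) = (1,2) ∈ E(G2) ✓
  (0,7) → (φ(0),φ(7)) = (2,9) ∈ E(G2) ✓
  (0,8) → (φ(0),φ(8)) = (2,5) ∈ E(G2) ✓
  (0,9) → (φ(0),φ(9)) = (2,7) ∈ E(G2) ✓
  (0,10) → (φ(0),φ(10)) = (0,2) ∈ E(G2) ✓
  (1,2) → (φ(1),φ(2)) = (4,6) ∈ E(G2) ✓
  (1,4) → (φ(1),φ(4)) = (4,10) ∈ E(G2) ✓
  (1,6) → (φ(1),φ(6)) = (1,4) ∈ E(G2) ✓
  (1,7) → (φ(1),φ(7)) = (4,9) ∈ E(G2) ✓
  (2,5) → (φ(2),φ(5)) = (3,6) ∈ E(G2) ✓
  (2,6) → (φ(2),φ(6)) = (1,6) ∈ E(G2) ✓
  (2,7) → (φ(2),φ(7)) = (6,9) ∈ E(G2) ✓
  (2,10) → (φ(2),φ(10)) = (0,6) ∈ E(G2) ✓
  (3,6) → (φ(3),φ(6)) = (1,8) ∈ E(G2) ✓
  (3,7) → (φ(3),φ(7)) = (8,9) ∈ E(G2) ✓
  (3,8) → (φ(3),φ(8)) = (5,8) ∈ E(G2) ✓
  (4,5) → (φ(4),φ(5)) = (3,10) ∈ E(G2) ✓
  (5,7) → (φ(5),φ(7)) = (3,9) ∈ E(G2) ✓
  (5,8) → (φ(5),φ(8)) = (3,5) ∈ E(G2) ✓
  (5,9) → (φ(5),φ(9)) = (3,7) ∈ E(G2) ✓
  (7,8) → (φ(7),φ(8)) = (5,9) ∈ E(G2) ✓
  (8,9) → (φ(8),φ(9)) = (5,7) ∈ E(G2) ✓
  (8,10) → (φ(8),φ(10)) = (0,5) ∈ E(G2) ✓
All 25 edges of G1 map to edges of G2, and |E(G1)| = |E(G2)| = 25, so φ is a bijection on edges as well as vertices. Hence G1 ≅ G2.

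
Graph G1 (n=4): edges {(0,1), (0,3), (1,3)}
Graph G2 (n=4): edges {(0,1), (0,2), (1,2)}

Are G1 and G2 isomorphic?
Yes, isomorphic

The graphs are isomorphic.
One valid mapping φ: V(G1) → V(G2): 0→1, 1→0, 2→3, 3→2

Verify φ preserves adjacency — for each edge of G1, its image is an edge of G2:
  (0,1) → (φ(0),φ(1)) = (0,1) ∈ E(G2) ✓
  (0,3) → (φ(0),φ(3)) = (1,2) ∈ E(G2) ✓
  (1,3) → (φ(1),φ(3)) = (0,2) ∈ E(G2) ✓
All 3 edges of G1 map to edges of G2, and |E(G1)| = |E(G2)| = 3, so φ is a bijection on edges as well as vertices. Hence G1 ≅ G2.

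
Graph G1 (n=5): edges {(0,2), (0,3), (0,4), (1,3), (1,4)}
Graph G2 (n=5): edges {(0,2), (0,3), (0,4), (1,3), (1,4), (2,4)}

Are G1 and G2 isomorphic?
No, not isomorphic

The graphs are NOT isomorphic.

Counting edges: G1 has 5 edge(s); G2 has 6 edge(s).
Edge count is an isomorphism invariant (a bijection on vertices induces a bijection on edges), so differing edge counts rule out isomorphism.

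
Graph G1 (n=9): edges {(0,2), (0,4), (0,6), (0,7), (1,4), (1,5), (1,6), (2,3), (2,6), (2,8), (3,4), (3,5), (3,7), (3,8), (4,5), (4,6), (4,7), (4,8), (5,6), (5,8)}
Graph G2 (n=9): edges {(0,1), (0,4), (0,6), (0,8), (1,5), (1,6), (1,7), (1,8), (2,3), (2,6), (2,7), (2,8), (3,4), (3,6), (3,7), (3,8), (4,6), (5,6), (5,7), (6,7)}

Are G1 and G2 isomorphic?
Yes, isomorphic

The graphs are isomorphic.
One valid mapping φ: V(G1) → V(G2): 0→0, 1→5, 2→8, 3→3, 4→6, 5→7, 6→1, 7→4, 8→2

Verify φ preserves adjacency — for each edge of G1, its image is an edge of G2:
  (0,2) → (φ(0),φ(2)) = (0,8) ∈ E(G2) ✓
  (0,4) → (φ(0),φ(4)) = (0,6) ∈ E(G2) ✓
  (0,6) → (φ(0),φ(6)) = (0,1) ∈ E(G2) ✓
  (0,7) → (φ(0),φ(7)) = (0,4) ∈ E(G2) ✓
  (1,4) → (φ(1),φ(4)) = (5,6) ∈ E(G2) ✓
  (1,5) → (φ(1),φ(5)) = (5,7) ∈ E(G2) ✓
  (1,6) → (φ(1),φ(6)) = (1,5) ∈ E(G2) ✓
  (2,3) → (φ(2),φ(3)) = (3,8) ∈ E(G2) ✓
  (2,6) → (φ(2),φ(6)) = (1,8) ∈ E(G2) ✓
  (2,8) → (φ(2),φ(8)) = (2,8) ∈ E(G2) ✓
  (3,4) → (φ(3),φ(4)) = (3,6) ∈ E(G2) ✓
  (3,5) → (φ(3),φ(5)) = (3,7) ∈ E(G2) ✓
  (3,7) → (φ(3),φ(7)) = (3,4) ∈ E(G2) ✓
  (3,8) → (φ(3),φ(8)) = (2,3) ∈ E(G2) ✓
  (4,5) → (φ(4),φ(5)) = (6,7) ∈ E(G2) ✓
  (4,6) → (φ(4),φ(6)) = (1,6) ∈ E(G2) ✓
  (4,7) → (φ(4),φ(7)) = (4,6) ∈ E(G2) ✓
  (4,8) → (φ(4),φ(8)) = (2,6) ∈ E(G2) ✓
  (5,6) → (φ(5),φ(6)) = (1,7) ∈ E(G2) ✓
  (5,8) → (φ(5),φ(8)) = (2,7) ∈ E(G2) ✓
All 20 edges of G1 map to edges of G2, and |E(G1)| = |E(G2)| = 20, so φ is a bijection on edges as well as vertices. Hence G1 ≅ G2.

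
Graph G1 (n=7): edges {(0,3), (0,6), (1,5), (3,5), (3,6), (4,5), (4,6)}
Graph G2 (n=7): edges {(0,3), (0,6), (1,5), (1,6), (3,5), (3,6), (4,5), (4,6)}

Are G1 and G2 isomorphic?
No, not isomorphic

The graphs are NOT isomorphic.

Counting edges: G1 has 7 edge(s); G2 has 8 edge(s).
Edge count is an isomorphism invariant (a bijection on vertices induces a bijection on edges), so differing edge counts rule out isomorphism.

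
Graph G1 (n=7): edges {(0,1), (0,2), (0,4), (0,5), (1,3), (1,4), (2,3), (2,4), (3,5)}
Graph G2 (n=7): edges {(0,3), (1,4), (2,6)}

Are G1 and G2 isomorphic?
No, not isomorphic

The graphs are NOT isomorphic.

Connected components of G1: 2 component(s) with vertex sets [[6], [0, 1, 2, 3, 4, 5]], sizes [1, 6].
Connected components of G2: 4 component(s) with vertex sets [[5], [0, 3], [1, 4], [2, 6]], sizes [1, 2, 2, 2].
The number of connected components (and the multiset of component sizes) is an isomorphism invariant — an isomorphism maps each component of G1 bijectively onto a component of G2. Since G1 has 2 component(s) and G2 has 4, they cannot be isomorphic.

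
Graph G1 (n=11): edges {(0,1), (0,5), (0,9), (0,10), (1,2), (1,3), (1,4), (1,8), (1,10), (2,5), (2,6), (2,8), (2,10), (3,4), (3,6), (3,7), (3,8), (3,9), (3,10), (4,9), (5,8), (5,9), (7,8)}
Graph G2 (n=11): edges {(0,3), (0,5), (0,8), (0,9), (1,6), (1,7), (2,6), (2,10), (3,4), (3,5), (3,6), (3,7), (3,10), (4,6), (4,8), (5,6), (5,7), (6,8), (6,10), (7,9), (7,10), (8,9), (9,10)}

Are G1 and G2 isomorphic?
Yes, isomorphic

The graphs are isomorphic.
One valid mapping φ: V(G1) → V(G2): 0→0, 1→3, 2→7, 3→6, 4→4, 5→9, 6→1, 7→2, 8→10, 9→8, 10→5

Verify φ preserves adjacency — for each edge of G1, its image is an edge of G2:
  (0,1) → (φ(0),φ(1)) = (0,3) ∈ E(G2) ✓
  (0,5) → (φ(0),φ(5)) = (0,9) ∈ E(G2) ✓
  (0,9) → (φ(0),φ(9)) = (0,8) ∈ E(G2) ✓
  (0,10) → (φ(0),φ(10)) = (0,5) ∈ E(G2) ✓
  (1,2) → (φ(1),φ(2)) = (3,7) ∈ E(G2) ✓
  (1,3) → (φ(1),φ(3)) = (3,6) ∈ E(G2) ✓
  (1,4) → (φ(1),φ(4)) = (3,4) ∈ E(G2) ✓
  (1,8) → (φ(1),φ(8)) = (3,10) ∈ E(G2) ✓
  (1,10) → (φ(1),φ(10)) = (3,5) ∈ E(G2) ✓
  (2,5) → (φ(2),φ(5)) = (7,9) ∈ E(G2) ✓
  (2,6) → (φ(2),φ(6)) = (1,7) ∈ E(G2) ✓
  (2,8) → (φ(2),φ(8)) = (7,10) ∈ E(G2) ✓
  (2,10) → (φ(2),φ(10)) = (5,7) ∈ E(G2) ✓
  (3,4) → (φ(3),φ(4)) = (4,6) ∈ E(G2) ✓
  (3,6) → (φ(3),φ(6)) = (1,6) ∈ E(G2) ✓
  (3,7) → (φ(3),φ(7)) = (2,6) ∈ E(G2) ✓
  (3,8) → (φ(3),φ(8)) = (6,10) ∈ E(G2) ✓
  (3,9) → (φ(3),φ(9)) = (6,8) ∈ E(G2) ✓
  (3,10) → (φ(3),φ(10)) = (5,6) ∈ E(G2) ✓
  (4,9) → (φ(4),φ(9)) = (4,8) ∈ E(G2) ✓
  (5,8) → (φ(5),φ(8)) = (9,10) ∈ E(G2) ✓
  (5,9) → (φ(5),φ(9)) = (8,9) ∈ E(G2) ✓
  (7,8) → (φ(7),φ(8)) = (2,10) ∈ E(G2) ✓
All 23 edges of G1 map to edges of G2, and |E(G1)| = |E(G2)| = 23, so φ is a bijection on edges as well as vertices. Hence G1 ≅ G2.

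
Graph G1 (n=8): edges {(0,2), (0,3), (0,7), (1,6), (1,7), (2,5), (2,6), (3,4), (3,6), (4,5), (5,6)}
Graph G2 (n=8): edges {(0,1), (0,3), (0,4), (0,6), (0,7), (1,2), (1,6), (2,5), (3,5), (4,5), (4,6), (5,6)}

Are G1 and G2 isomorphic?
No, not isomorphic

The graphs are NOT isomorphic.

Degrees in G1: deg(0)=3, deg(1)=2, deg(2)=3, deg(3)=3, deg(4)=2, deg(5)=3, deg(6)=4, deg(7)=2.
Sorted degree sequence of G1: [4, 3, 3, 3, 3, 2, 2, 2].
Degrees in G2: deg(0)=5, deg(1)=3, deg(2)=2, deg(3)=2, deg(4)=3, deg(5)=4, deg(6)=4, deg(7)=1.
Sorted degree sequence of G2: [5, 4, 4, 3, 3, 2, 2, 1].
The (sorted) degree sequence is an isomorphism invariant, so since G1 and G2 have different degree sequences they cannot be isomorphic.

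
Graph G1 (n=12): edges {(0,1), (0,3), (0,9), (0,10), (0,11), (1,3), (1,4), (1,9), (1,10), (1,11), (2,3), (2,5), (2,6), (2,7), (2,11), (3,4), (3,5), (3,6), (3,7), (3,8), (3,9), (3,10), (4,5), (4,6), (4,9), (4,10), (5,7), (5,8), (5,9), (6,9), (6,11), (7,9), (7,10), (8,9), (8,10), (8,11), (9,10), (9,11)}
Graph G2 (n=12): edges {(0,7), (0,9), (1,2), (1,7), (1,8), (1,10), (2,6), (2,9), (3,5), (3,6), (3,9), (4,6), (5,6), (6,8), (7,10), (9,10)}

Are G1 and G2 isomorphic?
No, not isomorphic

The graphs are NOT isomorphic.

Counting triangles (3-cliques): G1 has 42, G2 has 2.
Triangle count is an isomorphism invariant, so differing triangle counts rule out isomorphism.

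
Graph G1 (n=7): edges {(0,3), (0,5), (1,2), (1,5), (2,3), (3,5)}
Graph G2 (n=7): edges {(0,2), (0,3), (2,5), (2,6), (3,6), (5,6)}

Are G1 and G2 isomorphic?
Yes, isomorphic

The graphs are isomorphic.
One valid mapping φ: V(G1) → V(G2): 0→5, 1→0, 2→3, 3→6, 4→4, 5→2, 6→1

Verify φ preserves adjacency — for each edge of G1, its image is an edge of G2:
  (0,3) → (φ(0),φ(3)) = (5,6) ∈ E(G2) ✓
  (0,5) → (φ(0),φ(5)) = (2,5) ∈ E(G2) ✓
  (1,2) → (φ(1),φ(2)) = (0,3) ∈ E(G2) ✓
  (1,5) → (φ(1),φ(5)) = (0,2) ∈ E(G2) ✓
  (2,3) → (φ(2),φ(3)) = (3,6) ∈ E(G2) ✓
  (3,5) → (φ(3),φ(5)) = (2,6) ∈ E(G2) ✓
All 6 edges of G1 map to edges of G2, and |E(G1)| = |E(G2)| = 6, so φ is a bijection on edges as well as vertices. Hence G1 ≅ G2.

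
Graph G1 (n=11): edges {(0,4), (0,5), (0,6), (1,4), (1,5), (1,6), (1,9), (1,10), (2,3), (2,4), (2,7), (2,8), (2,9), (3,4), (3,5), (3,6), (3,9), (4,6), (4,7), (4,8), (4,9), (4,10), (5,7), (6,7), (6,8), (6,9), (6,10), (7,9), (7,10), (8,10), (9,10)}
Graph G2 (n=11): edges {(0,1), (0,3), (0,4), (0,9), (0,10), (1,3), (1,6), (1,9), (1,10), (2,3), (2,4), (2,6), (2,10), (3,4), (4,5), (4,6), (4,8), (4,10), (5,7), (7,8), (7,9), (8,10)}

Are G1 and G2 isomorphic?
No, not isomorphic

The graphs are NOT isomorphic.

Counting triangles (3-cliques): G1 has 29, G2 has 9.
Triangle count is an isomorphism invariant, so differing triangle counts rule out isomorphism.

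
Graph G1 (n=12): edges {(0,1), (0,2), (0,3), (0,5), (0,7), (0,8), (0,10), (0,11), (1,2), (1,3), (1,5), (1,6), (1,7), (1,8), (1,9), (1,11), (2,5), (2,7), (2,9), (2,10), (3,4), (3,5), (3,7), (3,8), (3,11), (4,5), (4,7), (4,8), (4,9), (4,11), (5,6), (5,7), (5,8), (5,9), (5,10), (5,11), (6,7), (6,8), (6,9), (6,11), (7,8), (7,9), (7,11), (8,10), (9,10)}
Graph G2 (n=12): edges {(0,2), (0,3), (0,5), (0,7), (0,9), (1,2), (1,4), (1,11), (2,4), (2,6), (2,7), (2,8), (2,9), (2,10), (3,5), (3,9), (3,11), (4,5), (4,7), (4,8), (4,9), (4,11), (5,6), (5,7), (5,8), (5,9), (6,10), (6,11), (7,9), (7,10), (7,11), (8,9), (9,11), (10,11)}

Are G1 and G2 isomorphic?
No, not isomorphic

The graphs are NOT isomorphic.

Degrees in G1: deg(0)=8, deg(1)=9, deg(2)=6, deg(3)=7, deg(4)=6, deg(5)=11, deg(6)=6, deg(7)=10, deg(8)=8, deg(9)=7, deg(10)=5, deg(11)=7.
Sorted degree sequence of G1: [11, 10, 9, 8, 8, 7, 7, 7, 6, 6, 6, 5].
Degrees in G2: deg(0)=5, deg(1)=3, deg(2)=8, deg(3)=4, deg(4)=7, deg(5)=7, deg(6)=4, deg(7)=7, deg(8)=4, deg(9)=8, deg(10)=4, deg(11)=7.
Sorted degree sequence of G2: [8, 8, 7, 7, 7, 7, 5, 4, 4, 4, 4, 3].
The (sorted) degree sequence is an isomorphism invariant, so since G1 and G2 have different degree sequences they cannot be isomorphic.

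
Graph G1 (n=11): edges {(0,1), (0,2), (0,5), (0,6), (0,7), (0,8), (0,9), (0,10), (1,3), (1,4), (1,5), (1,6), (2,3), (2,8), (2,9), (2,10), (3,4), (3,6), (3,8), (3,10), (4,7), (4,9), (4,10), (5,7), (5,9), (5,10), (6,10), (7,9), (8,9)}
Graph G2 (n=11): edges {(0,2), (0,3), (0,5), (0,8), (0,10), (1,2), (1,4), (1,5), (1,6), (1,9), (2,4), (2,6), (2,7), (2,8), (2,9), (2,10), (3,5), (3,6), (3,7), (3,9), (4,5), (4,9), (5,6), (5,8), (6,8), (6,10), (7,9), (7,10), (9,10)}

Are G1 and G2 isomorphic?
Yes, isomorphic

The graphs are isomorphic.
One valid mapping φ: V(G1) → V(G2): 0→2, 1→0, 2→1, 3→5, 4→3, 5→10, 6→8, 7→7, 8→4, 9→9, 10→6

Verify φ preserves adjacency — for each edge of G1, its image is an edge of G2:
  (0,1) → (φ(0),φ(1)) = (0,2) ∈ E(G2) ✓
  (0,2) → (φ(0),φ(2)) = (1,2) ∈ E(G2) ✓
  (0,5) → (φ(0),φ(5)) = (2,10) ∈ E(G2) ✓
  (0,6) → (φ(0),φ(6)) = (2,8) ∈ E(G2) ✓
  (0,7) → (φ(0),φ(7)) = (2,7) ∈ E(G2) ✓
  (0,8) → (φ(0),φ(8)) = (2,4) ∈ E(G2) ✓
  (0,9) → (φ(0),φ(9)) = (2,9) ∈ E(G2) ✓
  (0,10) → (φ(0),φ(10)) = (2,6) ∈ E(G2) ✓
  (1,3) → (φ(1),φ(3)) = (0,5) ∈ E(G2) ✓
  (1,4) → (φ(1),φ(4)) = (0,3) ∈ E(G2) ✓
  (1,5) → (φ(1),φ(5)) = (0,10) ∈ E(G2) ✓
  (1,6) → (φ(1),φ(6)) = (0,8) ∈ E(G2) ✓
  (2,3) → (φ(2),φ(3)) = (1,5) ∈ E(G2) ✓
  (2,8) → (φ(2),φ(8)) = (1,4) ∈ E(G2) ✓
  (2,9) → (φ(2),φ(9)) = (1,9) ∈ E(G2) ✓
  (2,10) → (φ(2),φ(10)) = (1,6) ∈ E(G2) ✓
  (3,4) → (φ(3),φ(4)) = (3,5) ∈ E(G2) ✓
  (3,6) → (φ(3),φ(6)) = (5,8) ∈ E(G2) ✓
  (3,8) → (φ(3),φ(8)) = (4,5) ∈ E(G2) ✓
  (3,10) → (φ(3),φ(10)) = (5,6) ∈ E(G2) ✓
  (4,7) → (φ(4),φ(7)) = (3,7) ∈ E(G2) ✓
  (4,9) → (φ(4),φ(9)) = (3,9) ∈ E(G2) ✓
  (4,10) → (φ(4),φ(10)) = (3,6) ∈ E(G2) ✓
  (5,7) → (φ(5),φ(7)) = (7,10) ∈ E(G2) ✓
  (5,9) → (φ(5),φ(9)) = (9,10) ∈ E(G2) ✓
  (5,10) → (φ(5),φ(10)) = (6,10) ∈ E(G2) ✓
  (6,10) → (φ(6),φ(10)) = (6,8) ∈ E(G2) ✓
  (7,9) → (φ(7),φ(9)) = (7,9) ∈ E(G2) ✓
  (8,9) → (φ(8),φ(9)) = (4,9) ∈ E(G2) ✓
All 29 edges of G1 map to edges of G2, and |E(G1)| = |E(G2)| = 29, so φ is a bijection on edges as well as vertices. Hence G1 ≅ G2.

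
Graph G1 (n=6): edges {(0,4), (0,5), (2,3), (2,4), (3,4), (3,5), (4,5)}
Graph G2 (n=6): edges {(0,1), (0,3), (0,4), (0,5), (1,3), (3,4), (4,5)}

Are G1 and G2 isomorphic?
Yes, isomorphic

The graphs are isomorphic.
One valid mapping φ: V(G1) → V(G2): 0→1, 1→2, 2→5, 3→4, 4→0, 5→3

Verify φ preserves adjacency — for each edge of G1, its image is an edge of G2:
  (0,4) → (φ(0),φ(4)) = (0,1) ∈ E(G2) ✓
  (0,5) → (φ(0),φ(5)) = (1,3) ∈ E(G2) ✓
  (2,3) → (φ(2),φ(3)) = (4,5) ∈ E(G2) ✓
  (2,4) → (φ(2),φ(4)) = (0,5) ∈ E(G2) ✓
  (3,4) → (φ(3),φ(4)) = (0,4) ∈ E(G2) ✓
  (3,5) → (φ(3),φ(5)) = (3,4) ∈ E(G2) ✓
  (4,5) → (φ(4),φ(5)) = (0,3) ∈ E(G2) ✓
All 7 edges of G1 map to edges of G2, and |E(G1)| = |E(G2)| = 7, so φ is a bijection on edges as well as vertices. Hence G1 ≅ G2.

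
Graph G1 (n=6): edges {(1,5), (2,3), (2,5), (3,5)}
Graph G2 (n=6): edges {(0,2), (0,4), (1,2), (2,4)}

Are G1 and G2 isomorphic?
Yes, isomorphic

The graphs are isomorphic.
One valid mapping φ: V(G1) → V(G2): 0→3, 1→1, 2→4, 3→0, 4→5, 5→2

Verify φ preserves adjacency — for each edge of G1, its image is an edge of G2:
  (1,5) → (φ(1),φ(5)) = (1,2) ∈ E(G2) ✓
  (2,3) → (φ(2),φ(3)) = (0,4) ∈ E(G2) ✓
  (2,5) → (φ(2),φ(5)) = (2,4) ∈ E(G2) ✓
  (3,5) → (φ(3),φ(5)) = (0,2) ∈ E(G2) ✓
All 4 edges of G1 map to edges of G2, and |E(G1)| = |E(G2)| = 4, so φ is a bijection on edges as well as vertices. Hence G1 ≅ G2.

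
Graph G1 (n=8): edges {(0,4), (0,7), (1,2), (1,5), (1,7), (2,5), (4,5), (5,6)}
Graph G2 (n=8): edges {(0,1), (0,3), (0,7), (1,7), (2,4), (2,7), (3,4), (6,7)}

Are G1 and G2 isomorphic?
Yes, isomorphic

The graphs are isomorphic.
One valid mapping φ: V(G1) → V(G2): 0→4, 1→0, 2→1, 3→5, 4→2, 5→7, 6→6, 7→3

Verify φ preserves adjacency — for each edge of G1, its image is an edge of G2:
  (0,4) → (φ(0),φ(4)) = (2,4) ∈ E(G2) ✓
  (0,7) → (φ(0),φ(7)) = (3,4) ∈ E(G2) ✓
  (1,2) → (φ(1),φ(2)) = (0,1) ∈ E(G2) ✓
  (1,5) → (φ(1),φ(5)) = (0,7) ∈ E(G2) ✓
  (1,7) → (φ(1),φ(7)) = (0,3) ∈ E(G2) ✓
  (2,5) → (φ(2),φ(5)) = (1,7) ∈ E(G2) ✓
  (4,5) → (φ(4),φ(5)) = (2,7) ∈ E(G2) ✓
  (5,6) → (φ(5),φ(6)) = (6,7) ∈ E(G2) ✓
All 8 edges of G1 map to edges of G2, and |E(G1)| = |E(G2)| = 8, so φ is a bijection on edges as well as vertices. Hence G1 ≅ G2.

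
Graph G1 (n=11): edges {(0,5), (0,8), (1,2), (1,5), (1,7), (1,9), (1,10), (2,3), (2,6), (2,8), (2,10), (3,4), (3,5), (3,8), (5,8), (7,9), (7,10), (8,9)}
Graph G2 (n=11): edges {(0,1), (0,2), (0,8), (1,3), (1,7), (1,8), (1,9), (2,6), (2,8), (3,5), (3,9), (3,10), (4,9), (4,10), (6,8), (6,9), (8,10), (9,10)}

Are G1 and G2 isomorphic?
Yes, isomorphic

The graphs are isomorphic.
One valid mapping φ: V(G1) → V(G2): 0→4, 1→8, 2→1, 3→3, 4→5, 5→10, 6→7, 7→2, 8→9, 9→6, 10→0

Verify φ preserves adjacency — for each edge of G1, its image is an edge of G2:
  (0,5) → (φ(0),φ(5)) = (4,10) ∈ E(G2) ✓
  (0,8) → (φ(0),φ(8)) = (4,9) ∈ E(G2) ✓
  (1,2) → (φ(1),φ(2)) = (1,8) ∈ E(G2) ✓
  (1,5) → (φ(1),φ(5)) = (8,10) ∈ E(G2) ✓
  (1,7) → (φ(1),φ(7)) = (2,8) ∈ E(G2) ✓
  (1,9) → (φ(1),φ(9)) = (6,8) ∈ E(G2) ✓
  (1,10) → (φ(1),φ(10)) = (0,8) ∈ E(G2) ✓
  (2,3) → (φ(2),φ(3)) = (1,3) ∈ E(G2) ✓
  (2,6) → (φ(2),φ(6)) = (1,7) ∈ E(G2) ✓
  (2,8) → (φ(2),φ(8)) = (1,9) ∈ E(G2) ✓
  (2,10) → (φ(2),φ(10)) = (0,1) ∈ E(G2) ✓
  (3,4) → (φ(3),φ(4)) = (3,5) ∈ E(G2) ✓
  (3,5) → (φ(3),φ(5)) = (3,10) ∈ E(G2) ✓
  (3,8) → (φ(3),φ(8)) = (3,9) ∈ E(G2) ✓
  (5,8) → (φ(5),φ(8)) = (9,10) ∈ E(G2) ✓
  (7,9) → (φ(7),φ(9)) = (2,6) ∈ E(G2) ✓
  (7,10) → (φ(7),φ(10)) = (0,2) ∈ E(G2) ✓
  (8,9) → (φ(8),φ(9)) = (6,9) ∈ E(G2) ✓
All 18 edges of G1 map to edges of G2, and |E(G1)| = |E(G2)| = 18, so φ is a bijection on edges as well as vertices. Hence G1 ≅ G2.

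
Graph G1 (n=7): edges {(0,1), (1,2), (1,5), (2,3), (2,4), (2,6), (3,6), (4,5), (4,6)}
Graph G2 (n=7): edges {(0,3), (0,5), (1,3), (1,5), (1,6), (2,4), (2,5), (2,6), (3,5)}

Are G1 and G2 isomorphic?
Yes, isomorphic

The graphs are isomorphic.
One valid mapping φ: V(G1) → V(G2): 0→4, 1→2, 2→5, 3→0, 4→1, 5→6, 6→3

Verify φ preserves adjacency — for each edge of G1, its image is an edge of G2:
  (0,1) → (φ(0),φ(1)) = (2,4) ∈ E(G2) ✓
  (1,2) → (φ(1),φ(2)) = (2,5) ∈ E(G2) ✓
  (1,5) → (φ(1),φ(5)) = (2,6) ∈ E(G2) ✓
  (2,3) → (φ(2),φ(3)) = (0,5) ∈ E(G2) ✓
  (2,4) → (φ(2),φ(4)) = (1,5) ∈ E(G2) ✓
  (2,6) → (φ(2),φ(6)) = (3,5) ∈ E(G2) ✓
  (3,6) → (φ(3),φ(6)) = (0,3) ∈ E(G2) ✓
  (4,5) → (φ(4),φ(5)) = (1,6) ∈ E(G2) ✓
  (4,6) → (φ(4),φ(6)) = (1,3) ∈ E(G2) ✓
All 9 edges of G1 map to edges of G2, and |E(G1)| = |E(G2)| = 9, so φ is a bijection on edges as well as vertices. Hence G1 ≅ G2.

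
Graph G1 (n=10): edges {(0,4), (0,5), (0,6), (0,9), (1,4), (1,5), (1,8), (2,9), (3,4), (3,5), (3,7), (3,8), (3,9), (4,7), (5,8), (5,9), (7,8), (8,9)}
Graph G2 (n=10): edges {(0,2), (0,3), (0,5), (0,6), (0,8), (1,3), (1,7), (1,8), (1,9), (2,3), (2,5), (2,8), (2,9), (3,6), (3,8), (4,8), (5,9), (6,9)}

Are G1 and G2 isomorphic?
Yes, isomorphic

The graphs are isomorphic.
One valid mapping φ: V(G1) → V(G2): 0→1, 1→6, 2→4, 3→2, 4→9, 5→3, 6→7, 7→5, 8→0, 9→8

Verify φ preserves adjacency — for each edge of G1, its image is an edge of G2:
  (0,4) → (φ(0),φ(4)) = (1,9) ∈ E(G2) ✓
  (0,5) → (φ(0),φ(5)) = (1,3) ∈ E(G2) ✓
  (0,6) → (φ(0),φ(6)) = (1,7) ∈ E(G2) ✓
  (0,9) → (φ(0),φ(9)) = (1,8) ∈ E(G2) ✓
  (1,4) → (φ(1),φ(4)) = (6,9) ∈ E(G2) ✓
  (1,5) → (φ(1),φ(5)) = (3,6) ∈ E(G2) ✓
  (1,8) → (φ(1),φ(8)) = (0,6) ∈ E(G2) ✓
  (2,9) → (φ(2),φ(9)) = (4,8) ∈ E(G2) ✓
  (3,4) → (φ(3),φ(4)) = (2,9) ∈ E(G2) ✓
  (3,5) → (φ(3),φ(5)) = (2,3) ∈ E(G2) ✓
  (3,7) → (φ(3),φ(7)) = (2,5) ∈ E(G2) ✓
  (3,8) → (φ(3),φ(8)) = (0,2) ∈ E(G2) ✓
  (3,9) → (φ(3),φ(9)) = (2,8) ∈ E(G2) ✓
  (4,7) → (φ(4),φ(7)) = (5,9) ∈ E(G2) ✓
  (5,8) → (φ(5),φ(8)) = (0,3) ∈ E(G2) ✓
  (5,9) → (φ(5),φ(9)) = (3,8) ∈ E(G2) ✓
  (7,8) → (φ(7),φ(8)) = (0,5) ∈ E(G2) ✓
  (8,9) → (φ(8),φ(9)) = (0,8) ∈ E(G2) ✓
All 18 edges of G1 map to edges of G2, and |E(G1)| = |E(G2)| = 18, so φ is a bijection on edges as well as vertices. Hence G1 ≅ G2.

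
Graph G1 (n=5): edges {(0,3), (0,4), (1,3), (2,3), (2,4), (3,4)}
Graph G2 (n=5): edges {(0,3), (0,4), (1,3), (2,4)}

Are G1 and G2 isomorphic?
No, not isomorphic

The graphs are NOT isomorphic.

Counting triangles (3-cliques): G1 has 2, G2 has 0.
Triangle count is an isomorphism invariant, so differing triangle counts rule out isomorphism.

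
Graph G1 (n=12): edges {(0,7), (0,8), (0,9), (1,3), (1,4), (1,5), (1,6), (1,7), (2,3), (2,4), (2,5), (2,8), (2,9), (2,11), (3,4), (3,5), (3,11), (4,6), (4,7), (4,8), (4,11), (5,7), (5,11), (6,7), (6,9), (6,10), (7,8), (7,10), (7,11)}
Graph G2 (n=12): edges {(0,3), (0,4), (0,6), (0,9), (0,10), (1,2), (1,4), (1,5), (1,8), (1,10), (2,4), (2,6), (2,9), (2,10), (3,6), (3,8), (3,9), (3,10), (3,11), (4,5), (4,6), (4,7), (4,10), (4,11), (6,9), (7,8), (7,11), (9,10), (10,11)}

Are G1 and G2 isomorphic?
Yes, isomorphic

The graphs are isomorphic.
One valid mapping φ: V(G1) → V(G2): 0→7, 1→2, 2→3, 3→9, 4→10, 5→6, 6→1, 7→4, 8→11, 9→8, 10→5, 11→0

Verify φ preserves adjacency — for each edge of G1, its image is an edge of G2:
  (0,7) → (φ(0),φ(7)) = (4,7) ∈ E(G2) ✓
  (0,8) → (φ(0),φ(8)) = (7,11) ∈ E(G2) ✓
  (0,9) → (φ(0),φ(9)) = (7,8) ∈ E(G2) ✓
  (1,3) → (φ(1),φ(3)) = (2,9) ∈ E(G2) ✓
  (1,4) → (φ(1),φ(4)) = (2,10) ∈ E(G2) ✓
  (1,5) → (φ(1),φ(5)) = (2,6) ∈ E(G2) ✓
  (1,6) → (φ(1),φ(6)) = (1,2) ∈ E(G2) ✓
  (1,7) → (φ(1),φ(7)) = (2,4) ∈ E(G2) ✓
  (2,3) → (φ(2),φ(3)) = (3,9) ∈ E(G2) ✓
  (2,4) → (φ(2),φ(4)) = (3,10) ∈ E(G2) ✓
  (2,5) → (φ(2),φ(5)) = (3,6) ∈ E(G2) ✓
  (2,8) → (φ(2),φ(8)) = (3,11) ∈ E(G2) ✓
  (2,9) → (φ(2),φ(9)) = (3,8) ∈ E(G2) ✓
  (2,11) → (φ(2),φ(11)) = (0,3) ∈ E(G2) ✓
  (3,4) → (φ(3),φ(4)) = (9,10) ∈ E(G2) ✓
  (3,5) → (φ(3),φ(5)) = (6,9) ∈ E(G2) ✓
  (3,11) → (φ(3),φ(11)) = (0,9) ∈ E(G2) ✓
  (4,6) → (φ(4),φ(6)) = (1,10) ∈ E(G2) ✓
  (4,7) → (φ(4),φ(7)) = (4,10) ∈ E(G2) ✓
  (4,8) → (φ(4),φ(8)) = (10,11) ∈ E(G2) ✓
  (4,11) → (φ(4),φ(11)) = (0,10) ∈ E(G2) ✓
  (5,7) → (φ(5),φ(7)) = (4,6) ∈ E(G2) ✓
  (5,11) → (φ(5),φ(11)) = (0,6) ∈ E(G2) ✓
  (6,7) → (φ(6),φ(7)) = (1,4) ∈ E(G2) ✓
  (6,9) → (φ(6),φ(9)) = (1,8) ∈ E(G2) ✓
  (6,10) → (φ(6),φ(10)) = (1,5) ∈ E(G2) ✓
  (7,8) → (φ(7),φ(8)) = (4,11) ∈ E(G2) ✓
  (7,10) → (φ(7),φ(10)) = (4,5) ∈ E(G2) ✓
  (7,11) → (φ(7),φ(11)) = (0,4) ∈ E(G2) ✓
All 29 edges of G1 map to edges of G2, and |E(G1)| = |E(G2)| = 29, so φ is a bijection on edges as well as vertices. Hence G1 ≅ G2.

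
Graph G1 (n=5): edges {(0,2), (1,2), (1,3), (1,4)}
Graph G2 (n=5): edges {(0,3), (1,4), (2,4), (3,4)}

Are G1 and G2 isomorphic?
Yes, isomorphic

The graphs are isomorphic.
One valid mapping φ: V(G1) → V(G2): 0→0, 1→4, 2→3, 3→2, 4→1

Verify φ preserves adjacency — for each edge of G1, its image is an edge of G2:
  (0,2) → (φ(0),φ(2)) = (0,3) ∈ E(G2) ✓
  (1,2) → (φ(1),φ(2)) = (3,4) ∈ E(G2) ✓
  (1,3) → (φ(1),φ(3)) = (2,4) ∈ E(G2) ✓
  (1,4) → (φ(1),φ(4)) = (1,4) ∈ E(G2) ✓
All 4 edges of G1 map to edges of G2, and |E(G1)| = |E(G2)| = 4, so φ is a bijection on edges as well as vertices. Hence G1 ≅ G2.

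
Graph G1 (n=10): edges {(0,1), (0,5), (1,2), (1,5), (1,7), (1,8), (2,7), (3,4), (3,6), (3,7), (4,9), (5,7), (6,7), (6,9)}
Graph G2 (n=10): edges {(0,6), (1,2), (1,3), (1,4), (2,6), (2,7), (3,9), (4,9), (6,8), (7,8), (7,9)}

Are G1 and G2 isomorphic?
No, not isomorphic

The graphs are NOT isomorphic.

Connected components of G1: 1 component(s) with vertex sets [[0, 1, 2, 3, 4, 5, 6, 7, 8, 9]], sizes [10].
Connected components of G2: 2 component(s) with vertex sets [[5], [0, 1, 2, 3, 4, 6, 7, 8, 9]], sizes [1, 9].
The number of connected components (and the multiset of component sizes) is an isomorphism invariant — an isomorphism maps each component of G1 bijectively onto a component of G2. Since G1 has 1 component(s) and G2 has 2, they cannot be isomorphic.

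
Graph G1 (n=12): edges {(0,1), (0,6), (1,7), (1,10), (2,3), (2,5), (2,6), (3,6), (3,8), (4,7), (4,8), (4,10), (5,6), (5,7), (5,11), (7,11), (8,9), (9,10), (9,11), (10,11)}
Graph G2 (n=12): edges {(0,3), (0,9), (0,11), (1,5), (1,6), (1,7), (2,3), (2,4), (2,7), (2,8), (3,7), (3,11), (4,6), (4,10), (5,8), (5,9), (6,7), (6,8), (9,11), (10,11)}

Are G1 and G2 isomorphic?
Yes, isomorphic

The graphs are isomorphic.
One valid mapping φ: V(G1) → V(G2): 0→10, 1→4, 2→0, 3→9, 4→8, 5→3, 6→11, 7→2, 8→5, 9→1, 10→6, 11→7

Verify φ preserves adjacency — for each edge of G1, its image is an edge of G2:
  (0,1) → (φ(0),φ(1)) = (4,10) ∈ E(G2) ✓
  (0,6) → (φ(0),φ(6)) = (10,11) ∈ E(G2) ✓
  (1,7) → (φ(1),φ(7)) = (2,4) ∈ E(G2) ✓
  (1,10) → (φ(1),φ(10)) = (4,6) ∈ E(G2) ✓
  (2,3) → (φ(2),φ(3)) = (0,9) ∈ E(G2) ✓
  (2,5) → (φ(2),φ(5)) = (0,3) ∈ E(G2) ✓
  (2,6) → (φ(2),φ(6)) = (0,11) ∈ E(G2) ✓
  (3,6) → (φ(3),φ(6)) = (9,11) ∈ E(G2) ✓
  (3,8) → (φ(3),φ(8)) = (5,9) ∈ E(G2) ✓
  (4,7) → (φ(4),φ(7)) = (2,8) ∈ E(G2) ✓
  (4,8) → (φ(4),φ(8)) = (5,8) ∈ E(G2) ✓
  (4,10) → (φ(4),φ(10)) = (6,8) ∈ E(G2) ✓
  (5,6) → (φ(5),φ(6)) = (3,11) ∈ E(G2) ✓
  (5,7) → (φ(5),φ(7)) = (2,3) ∈ E(G2) ✓
  (5,11) → (φ(5),φ(11)) = (3,7) ∈ E(G2) ✓
  (7,11) → (φ(7),φ(11)) = (2,7) ∈ E(G2) ✓
  (8,9) → (φ(8),φ(9)) = (1,5) ∈ E(G2) ✓
  (9,10) → (φ(9),φ(10)) = (1,6) ∈ E(G2) ✓
  (9,11) → (φ(9),φ(11)) = (1,7) ∈ E(G2) ✓
  (10,11) → (φ(10),φ(11)) = (6,7) ∈ E(G2) ✓
All 20 edges of G1 map to edges of G2, and |E(G1)| = |E(G2)| = 20, so φ is a bijection on edges as well as vertices. Hence G1 ≅ G2.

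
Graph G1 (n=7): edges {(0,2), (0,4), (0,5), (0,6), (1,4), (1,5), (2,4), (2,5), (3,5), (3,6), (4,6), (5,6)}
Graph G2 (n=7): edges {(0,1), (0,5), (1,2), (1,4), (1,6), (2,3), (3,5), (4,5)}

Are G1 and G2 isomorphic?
No, not isomorphic

The graphs are NOT isomorphic.

Degrees in G1: deg(0)=4, deg(1)=2, deg(2)=3, deg(3)=2, deg(4)=4, deg(5)=5, deg(6)=4.
Sorted degree sequence of G1: [5, 4, 4, 4, 3, 2, 2].
Degrees in G2: deg(0)=2, deg(1)=4, deg(2)=2, deg(3)=2, deg(4)=2, deg(5)=3, deg(6)=1.
Sorted degree sequence of G2: [4, 3, 2, 2, 2, 2, 1].
The (sorted) degree sequence is an isomorphism invariant, so since G1 and G2 have different degree sequences they cannot be isomorphic.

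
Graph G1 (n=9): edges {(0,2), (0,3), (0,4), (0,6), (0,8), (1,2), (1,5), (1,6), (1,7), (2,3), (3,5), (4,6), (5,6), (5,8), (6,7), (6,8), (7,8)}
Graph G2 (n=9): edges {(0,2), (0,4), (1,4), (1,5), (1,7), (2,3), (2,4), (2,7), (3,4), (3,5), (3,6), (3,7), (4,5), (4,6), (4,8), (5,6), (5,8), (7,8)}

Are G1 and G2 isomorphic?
No, not isomorphic

The graphs are NOT isomorphic.

Degrees in G1: deg(0)=5, deg(1)=4, deg(2)=3, deg(3)=3, deg(4)=2, deg(5)=4, deg(6)=6, deg(7)=3, deg(8)=4.
Sorted degree sequence of G1: [6, 5, 4, 4, 4, 3, 3, 3, 2].
Degrees in G2: deg(0)=2, deg(1)=3, deg(2)=4, deg(3)=5, deg(4)=7, deg(5)=5, deg(6)=3, deg(7)=4, deg(8)=3.
Sorted degree sequence of G2: [7, 5, 5, 4, 4, 3, 3, 3, 2].
The (sorted) degree sequence is an isomorphism invariant, so since G1 and G2 have different degree sequences they cannot be isomorphic.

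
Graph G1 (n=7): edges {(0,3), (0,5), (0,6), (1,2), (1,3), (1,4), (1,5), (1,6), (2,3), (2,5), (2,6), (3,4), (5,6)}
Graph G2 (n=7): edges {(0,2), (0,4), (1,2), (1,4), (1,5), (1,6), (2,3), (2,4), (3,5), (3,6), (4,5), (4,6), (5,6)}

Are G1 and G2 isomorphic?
Yes, isomorphic

The graphs are isomorphic.
One valid mapping φ: V(G1) → V(G2): 0→3, 1→4, 2→1, 3→2, 4→0, 5→6, 6→5

Verify φ preserves adjacency — for each edge of G1, its image is an edge of G2:
  (0,3) → (φ(0),φ(3)) = (2,3) ∈ E(G2) ✓
  (0,5) → (φ(0),φ(5)) = (3,6) ∈ E(G2) ✓
  (0,6) → (φ(0),φ(6)) = (3,5) ∈ E(G2) ✓
  (1,2) → (φ(1),φ(2)) = (1,4) ∈ E(G2) ✓
  (1,3) → (φ(1),φ(3)) = (2,4) ∈ E(G2) ✓
  (1,4) → (φ(1),φ(4)) = (0,4) ∈ E(G2) ✓
  (1,5) → (φ(1),φ(5)) = (4,6) ∈ E(G2) ✓
  (1,6) → (φ(1),φ(6)) = (4,5) ∈ E(G2) ✓
  (2,3) → (φ(2),φ(3)) = (1,2) ∈ E(G2) ✓
  (2,5) → (φ(2),φ(5)) = (1,6) ∈ E(G2) ✓
  (2,6) → (φ(2),φ(6)) = (1,5) ∈ E(G2) ✓
  (3,4) → (φ(3),φ(4)) = (0,2) ∈ E(G2) ✓
  (5,6) → (φ(5),φ(6)) = (5,6) ∈ E(G2) ✓
All 13 edges of G1 map to edges of G2, and |E(G1)| = |E(G2)| = 13, so φ is a bijection on edges as well as vertices. Hence G1 ≅ G2.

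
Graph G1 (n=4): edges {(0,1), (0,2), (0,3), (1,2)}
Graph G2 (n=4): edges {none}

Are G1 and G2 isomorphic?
No, not isomorphic

The graphs are NOT isomorphic.

Connected components of G1: 1 component(s) with vertex sets [[0, 1, 2, 3]], sizes [4].
Connected components of G2: 4 component(s) with vertex sets [[0], [1], [2], [3]], sizes [1, 1, 1, 1].
The number of connected components (and the multiset of component sizes) is an isomorphism invariant — an isomorphism maps each component of G1 bijectively onto a component of G2. Since G1 has 1 component(s) and G2 has 4, they cannot be isomorphic.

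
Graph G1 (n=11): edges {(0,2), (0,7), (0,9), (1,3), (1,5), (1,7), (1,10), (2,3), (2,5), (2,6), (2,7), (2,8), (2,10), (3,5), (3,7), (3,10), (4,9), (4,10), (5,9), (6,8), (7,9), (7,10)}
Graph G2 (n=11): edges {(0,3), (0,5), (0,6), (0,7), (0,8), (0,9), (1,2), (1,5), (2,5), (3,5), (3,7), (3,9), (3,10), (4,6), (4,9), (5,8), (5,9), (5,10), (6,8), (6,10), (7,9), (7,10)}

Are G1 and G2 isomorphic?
Yes, isomorphic

The graphs are isomorphic.
One valid mapping φ: V(G1) → V(G2): 0→8, 1→7, 2→5, 3→3, 4→4, 5→10, 6→1, 7→0, 8→2, 9→6, 10→9

Verify φ preserves adjacency — for each edge of G1, its image is an edge of G2:
  (0,2) → (φ(0),φ(2)) = (5,8) ∈ E(G2) ✓
  (0,7) → (φ(0),φ(7)) = (0,8) ∈ E(G2) ✓
  (0,9) → (φ(0),φ(9)) = (6,8) ∈ E(G2) ✓
  (1,3) → (φ(1),φ(3)) = (3,7) ∈ E(G2) ✓
  (1,5) → (φ(1),φ(5)) = (7,10) ∈ E(G2) ✓
  (1,7) → (φ(1),φ(7)) = (0,7) ∈ E(G2) ✓
  (1,10) → (φ(1),φ(10)) = (7,9) ∈ E(G2) ✓
  (2,3) → (φ(2),φ(3)) = (3,5) ∈ E(G2) ✓
  (2,5) → (φ(2),φ(5)) = (5,10) ∈ E(G2) ✓
  (2,6) → (φ(2),φ(6)) = (1,5) ∈ E(G2) ✓
  (2,7) → (φ(2),φ(7)) = (0,5) ∈ E(G2) ✓
  (2,8) → (φ(2),φ(8)) = (2,5) ∈ E(G2) ✓
  (2,10) → (φ(2),φ(10)) = (5,9) ∈ E(G2) ✓
  (3,5) → (φ(3),φ(5)) = (3,10) ∈ E(G2) ✓
  (3,7) → (φ(3),φ(7)) = (0,3) ∈ E(G2) ✓
  (3,10) → (φ(3),φ(10)) = (3,9) ∈ E(G2) ✓
  (4,9) → (φ(4),φ(9)) = (4,6) ∈ E(G2) ✓
  (4,10) → (φ(4),φ(10)) = (4,9) ∈ E(G2) ✓
  (5,9) → (φ(5),φ(9)) = (6,10) ∈ E(G2) ✓
  (6,8) → (φ(6),φ(8)) = (1,2) ∈ E(G2) ✓
  (7,9) → (φ(7),φ(9)) = (0,6) ∈ E(G2) ✓
  (7,10) → (φ(7),φ(10)) = (0,9) ∈ E(G2) ✓
All 22 edges of G1 map to edges of G2, and |E(G1)| = |E(G2)| = 22, so φ is a bijection on edges as well as vertices. Hence G1 ≅ G2.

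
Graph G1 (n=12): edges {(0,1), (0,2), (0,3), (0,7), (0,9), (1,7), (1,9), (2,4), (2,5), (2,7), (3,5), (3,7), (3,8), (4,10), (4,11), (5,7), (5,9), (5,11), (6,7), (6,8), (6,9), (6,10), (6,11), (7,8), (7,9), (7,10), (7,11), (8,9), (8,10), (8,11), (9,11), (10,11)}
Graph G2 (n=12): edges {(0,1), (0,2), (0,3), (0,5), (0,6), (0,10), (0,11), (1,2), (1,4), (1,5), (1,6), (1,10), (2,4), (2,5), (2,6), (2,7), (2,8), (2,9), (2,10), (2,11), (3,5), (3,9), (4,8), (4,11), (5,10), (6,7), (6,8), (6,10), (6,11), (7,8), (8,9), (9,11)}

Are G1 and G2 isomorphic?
Yes, isomorphic

The graphs are isomorphic.
One valid mapping φ: V(G1) → V(G2): 0→8, 1→7, 2→9, 3→4, 4→3, 5→11, 6→10, 7→2, 8→1, 9→6, 10→5, 11→0

Verify φ preserves adjacency — for each edge of G1, its image is an edge of G2:
  (0,1) → (φ(0),φ(1)) = (7,8) ∈ E(G2) ✓
  (0,2) → (φ(0),φ(2)) = (8,9) ∈ E(G2) ✓
  (0,3) → (φ(0),φ(3)) = (4,8) ∈ E(G2) ✓
  (0,7) → (φ(0),φ(7)) = (2,8) ∈ E(G2) ✓
  (0,9) → (φ(0),φ(9)) = (6,8) ∈ E(G2) ✓
  (1,7) → (φ(1),φ(7)) = (2,7) ∈ E(G2) ✓
  (1,9) → (φ(1),φ(9)) = (6,7) ∈ E(G2) ✓
  (2,4) → (φ(2),φ(4)) = (3,9) ∈ E(G2) ✓
  (2,5) → (φ(2),φ(5)) = (9,11) ∈ E(G2) ✓
  (2,7) → (φ(2),φ(7)) = (2,9) ∈ E(G2) ✓
  (3,5) → (φ(3),φ(5)) = (4,11) ∈ E(G2) ✓
  (3,7) → (φ(3),φ(7)) = (2,4) ∈ E(G2) ✓
  (3,8) → (φ(3),φ(8)) = (1,4) ∈ E(G2) ✓
  (4,10) → (φ(4),φ(10)) = (3,5) ∈ E(G2) ✓
  (4,11) → (φ(4),φ(11)) = (0,3) ∈ E(G2) ✓
  (5,7) → (φ(5),φ(7)) = (2,11) ∈ E(G2) ✓
  (5,9) → (φ(5),φ(9)) = (6,11) ∈ E(G2) ✓
  (5,11) → (φ(5),φ(11)) = (0,11) ∈ E(G2) ✓
  (6,7) → (φ(6),φ(7)) = (2,10) ∈ E(G2) ✓
  (6,8) → (φ(6),φ(8)) = (1,10) ∈ E(G2) ✓
  (6,9) → (φ(6),φ(9)) = (6,10) ∈ E(G2) ✓
  (6,10) → (φ(6),φ(10)) = (5,10) ∈ E(G2) ✓
  (6,11) → (φ(6),φ(11)) = (0,10) ∈ E(G2) ✓
  (7,8) → (φ(7),φ(8)) = (1,2) ∈ E(G2) ✓
  (7,9) → (φ(7),φ(9)) = (2,6) ∈ E(G2) ✓
  (7,10) → (φ(7),φ(10)) = (2,5) ∈ E(G2) ✓
  (7,11) → (φ(7),φ(11)) = (0,2) ∈ E(G2) ✓
  (8,9) → (φ(8),φ(9)) = (1,6) ∈ E(G2) ✓
  (8,10) → (φ(8),φ(10)) = (1,5) ∈ E(G2) ✓
  (8,11) → (φ(8),φ(11)) = (0,1) ∈ E(G2) ✓
  (9,11) → (φ(9),φ(11)) = (0,6) ∈ E(G2) ✓
  (10,11) → (φ(10),φ(11)) = (0,5) ∈ E(G2) ✓
All 32 edges of G1 map to edges of G2, and |E(G1)| = |E(G2)| = 32, so φ is a bijection on edges as well as vertices. Hence G1 ≅ G2.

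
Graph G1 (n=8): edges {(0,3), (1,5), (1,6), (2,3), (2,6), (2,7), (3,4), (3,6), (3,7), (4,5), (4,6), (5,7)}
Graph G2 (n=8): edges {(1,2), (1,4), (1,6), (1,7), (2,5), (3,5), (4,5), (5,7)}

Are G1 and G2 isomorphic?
No, not isomorphic

The graphs are NOT isomorphic.

Connected components of G1: 1 component(s) with vertex sets [[0, 1, 2, 3, 4, 5, 6, 7]], sizes [8].
Connected components of G2: 2 component(s) with vertex sets [[0], [1, 2, 3, 4, 5, 6, 7]], sizes [1, 7].
The number of connected components (and the multiset of component sizes) is an isomorphism invariant — an isomorphism maps each component of G1 bijectively onto a component of G2. Since G1 has 1 component(s) and G2 has 2, they cannot be isomorphic.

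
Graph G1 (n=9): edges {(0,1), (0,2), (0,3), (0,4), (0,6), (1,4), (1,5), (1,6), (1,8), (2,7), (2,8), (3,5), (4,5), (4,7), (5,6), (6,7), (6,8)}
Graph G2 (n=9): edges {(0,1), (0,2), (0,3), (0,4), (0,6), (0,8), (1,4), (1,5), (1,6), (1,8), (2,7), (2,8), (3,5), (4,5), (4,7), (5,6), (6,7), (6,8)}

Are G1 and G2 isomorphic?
No, not isomorphic

The graphs are NOT isomorphic.

Counting edges: G1 has 17 edge(s); G2 has 18 edge(s).
Edge count is an isomorphism invariant (a bijection on vertices induces a bijection on edges), so differing edge counts rule out isomorphism.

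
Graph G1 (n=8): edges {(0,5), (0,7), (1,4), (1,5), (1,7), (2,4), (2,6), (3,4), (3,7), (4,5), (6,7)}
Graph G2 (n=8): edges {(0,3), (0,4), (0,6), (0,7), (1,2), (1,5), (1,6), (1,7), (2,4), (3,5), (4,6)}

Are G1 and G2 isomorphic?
Yes, isomorphic

The graphs are isomorphic.
One valid mapping φ: V(G1) → V(G2): 0→2, 1→6, 2→3, 3→7, 4→0, 5→4, 6→5, 7→1

Verify φ preserves adjacency — for each edge of G1, its image is an edge of G2:
  (0,5) → (φ(0),φ(5)) = (2,4) ∈ E(G2) ✓
  (0,7) → (φ(0),φ(7)) = (1,2) ∈ E(G2) ✓
  (1,4) → (φ(1),φ(4)) = (0,6) ∈ E(G2) ✓
  (1,5) → (φ(1),φ(5)) = (4,6) ∈ E(G2) ✓
  (1,7) → (φ(1),φ(7)) = (1,6) ∈ E(G2) ✓
  (2,4) → (φ(2),φ(4)) = (0,3) ∈ E(G2) ✓
  (2,6) → (φ(2),φ(6)) = (3,5) ∈ E(G2) ✓
  (3,4) → (φ(3),φ(4)) = (0,7) ∈ E(G2) ✓
  (3,7) → (φ(3),φ(7)) = (1,7) ∈ E(G2) ✓
  (4,5) → (φ(4),φ(5)) = (0,4) ∈ E(G2) ✓
  (6,7) → (φ(6),φ(7)) = (1,5) ∈ E(G2) ✓
All 11 edges of G1 map to edges of G2, and |E(G1)| = |E(G2)| = 11, so φ is a bijection on edges as well as vertices. Hence G1 ≅ G2.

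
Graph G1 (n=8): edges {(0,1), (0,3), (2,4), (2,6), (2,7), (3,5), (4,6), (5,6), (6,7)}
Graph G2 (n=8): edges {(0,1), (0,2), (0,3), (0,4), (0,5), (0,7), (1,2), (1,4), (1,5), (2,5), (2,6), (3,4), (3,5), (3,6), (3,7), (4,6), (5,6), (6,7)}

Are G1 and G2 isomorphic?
No, not isomorphic

The graphs are NOT isomorphic.

Degrees in G1: deg(0)=2, deg(1)=1, deg(2)=3, deg(3)=2, deg(4)=2, deg(5)=2, deg(6)=4, deg(7)=2.
Sorted degree sequence of G1: [4, 3, 2, 2, 2, 2, 2, 1].
Degrees in G2: deg(0)=6, deg(1)=4, deg(2)=4, deg(3)=5, deg(4)=4, deg(5)=5, deg(6)=5, deg(7)=3.
Sorted degree sequence of G2: [6, 5, 5, 5, 4, 4, 4, 3].
The (sorted) degree sequence is an isomorphism invariant, so since G1 and G2 have different degree sequences they cannot be isomorphic.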